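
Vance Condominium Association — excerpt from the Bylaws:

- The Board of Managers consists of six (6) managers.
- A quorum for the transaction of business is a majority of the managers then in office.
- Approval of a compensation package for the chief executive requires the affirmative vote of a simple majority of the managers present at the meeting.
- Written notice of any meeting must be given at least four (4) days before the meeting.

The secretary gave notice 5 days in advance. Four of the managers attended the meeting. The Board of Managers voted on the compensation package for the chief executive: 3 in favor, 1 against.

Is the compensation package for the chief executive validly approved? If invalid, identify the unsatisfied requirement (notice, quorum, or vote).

Notice: 5 days given; 4 required (5 ≥ 4). Satisfied.
Quorum: 4 present; quorum is 4. Satisfied.
Vote: the compensation package for the chief executive requires a majority of the managers present (4). A majority of 4 is 3, so 3 affirmative votes are needed; 3 voted in favor. Satisfied.

Valid — all requirements satisfied.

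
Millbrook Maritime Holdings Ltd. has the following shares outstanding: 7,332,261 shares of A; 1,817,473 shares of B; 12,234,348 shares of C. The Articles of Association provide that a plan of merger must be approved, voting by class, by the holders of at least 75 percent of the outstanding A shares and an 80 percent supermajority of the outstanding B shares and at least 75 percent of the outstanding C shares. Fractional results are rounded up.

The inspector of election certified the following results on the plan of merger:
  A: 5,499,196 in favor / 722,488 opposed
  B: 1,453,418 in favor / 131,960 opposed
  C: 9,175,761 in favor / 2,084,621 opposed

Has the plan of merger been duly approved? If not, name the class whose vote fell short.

A: 3/4 of 7332261 = 5499195.75, rounded up to 5499196; 5,499,196 required, 5,499,196 in favor — approved.
B: 4/5 of 1817473 = 1453978.40, rounded up to 1453979; 1,453,979 required, 1,453,418 in favor — not approved.
C: 3/4 of 12234348 = 9175761; 9,175,761 required, 9,175,761 in favor — approved.

Not approved — the B shares did not give the required vote.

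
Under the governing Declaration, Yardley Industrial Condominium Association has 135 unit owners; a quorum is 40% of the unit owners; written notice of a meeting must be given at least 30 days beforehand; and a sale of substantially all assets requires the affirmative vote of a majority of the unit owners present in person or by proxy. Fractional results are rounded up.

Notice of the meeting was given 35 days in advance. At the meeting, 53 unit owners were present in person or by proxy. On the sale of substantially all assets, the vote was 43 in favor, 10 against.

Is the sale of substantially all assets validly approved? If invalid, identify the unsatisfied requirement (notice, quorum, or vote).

Invalid — quorum requirement not satisfied.

Notice: 35 days given; 30 required. Satisfied.
Quorum: 40% of 135 = 54; 53 present. Not satisfied.
Vote: requires a majority of those present (53); a majority of 53 is 27, so 27 needed; 43 in favor. Satisfied.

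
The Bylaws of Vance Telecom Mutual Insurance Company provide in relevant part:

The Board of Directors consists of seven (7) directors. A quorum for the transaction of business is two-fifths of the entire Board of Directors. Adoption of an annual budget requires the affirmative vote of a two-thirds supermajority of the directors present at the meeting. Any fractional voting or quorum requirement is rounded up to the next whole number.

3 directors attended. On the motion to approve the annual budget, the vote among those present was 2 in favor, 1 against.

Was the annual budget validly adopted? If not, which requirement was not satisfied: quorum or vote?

Valid — all requirements satisfied.

Quorum: 3 present; quorum is 3. Satisfied.
Vote: the annual budget requires two-thirds of the directors present (3). 2/3 of 3 = 2, so 2 affirmative votes are needed; 2 voted in favor. Satisfied.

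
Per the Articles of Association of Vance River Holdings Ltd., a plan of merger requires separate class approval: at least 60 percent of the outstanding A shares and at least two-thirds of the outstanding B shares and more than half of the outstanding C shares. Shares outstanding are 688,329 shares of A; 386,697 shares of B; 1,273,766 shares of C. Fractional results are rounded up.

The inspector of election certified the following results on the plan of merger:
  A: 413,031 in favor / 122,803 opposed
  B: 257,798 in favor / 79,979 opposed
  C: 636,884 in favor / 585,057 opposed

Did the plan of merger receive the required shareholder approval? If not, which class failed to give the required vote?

A: 3/5 of 688329 = 412997.40, rounded up to 412998; 412,998 required, 413,031 in favor — approved.
B: 2/3 of 386697 = 257798; 257,798 required, 257,798 in favor — approved.
C: a majority of 1273766 is 636884; 636,884 required, 636,884 in favor — approved.

Approved — every class gave the required vote.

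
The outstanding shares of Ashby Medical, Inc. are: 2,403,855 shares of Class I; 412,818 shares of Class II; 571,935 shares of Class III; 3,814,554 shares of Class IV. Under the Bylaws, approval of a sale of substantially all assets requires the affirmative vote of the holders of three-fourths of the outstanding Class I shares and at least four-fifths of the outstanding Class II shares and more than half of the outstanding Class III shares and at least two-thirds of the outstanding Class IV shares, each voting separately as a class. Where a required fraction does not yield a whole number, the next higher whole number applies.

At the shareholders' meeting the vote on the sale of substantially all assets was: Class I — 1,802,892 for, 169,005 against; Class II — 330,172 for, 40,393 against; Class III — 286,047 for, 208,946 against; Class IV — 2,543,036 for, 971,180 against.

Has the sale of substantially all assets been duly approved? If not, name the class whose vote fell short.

Class I: 3/4 of 2403855 = 1802891.25, rounded up to 1802892; 1,802,892 required, 1,802,892 in favor — approved.
Class II: 4/5 of 412818 = 330254.40, rounded up to 330255; 330,255 required, 330,172 in favor — not approved.
Class III: a majority of 571935 is 285968; 285,968 required, 286,047 in favor — approved.
Class IV: 2/3 of 3814554 = 2543036; 2,543,036 required, 2,543,036 in favor — approved.

Not approved — the Class II shares did not give the required vote.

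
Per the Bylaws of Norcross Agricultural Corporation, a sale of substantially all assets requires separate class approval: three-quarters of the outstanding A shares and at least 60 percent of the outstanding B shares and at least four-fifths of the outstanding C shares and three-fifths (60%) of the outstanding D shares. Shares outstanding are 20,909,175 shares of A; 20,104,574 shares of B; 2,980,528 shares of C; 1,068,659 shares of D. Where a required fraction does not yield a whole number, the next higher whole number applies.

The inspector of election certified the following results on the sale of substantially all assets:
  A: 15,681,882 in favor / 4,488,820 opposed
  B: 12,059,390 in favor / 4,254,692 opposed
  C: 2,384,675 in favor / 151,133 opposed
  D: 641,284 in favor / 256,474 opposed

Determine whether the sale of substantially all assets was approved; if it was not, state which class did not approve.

A: 3/4 of 20909175 = 15681881.25, rounded up to 15681882; 15,681,882 required, 15,681,882 in favor — approved.
B: 3/5 of 20104574 = 12062744.40, rounded up to 12062745; 12,062,745 required, 12,059,390 in favor — not approved.
C: 4/5 of 2980528 = 2384422.40, rounded up to 2384423; 2,384,423 required, 2,384,675 in favor — approved.
D: 3/5 of 1068659 = 641195.40, rounded up to 641196; 641,196 required, 641,284 in favor — approved.

Not approved — the B shares did not give the required vote.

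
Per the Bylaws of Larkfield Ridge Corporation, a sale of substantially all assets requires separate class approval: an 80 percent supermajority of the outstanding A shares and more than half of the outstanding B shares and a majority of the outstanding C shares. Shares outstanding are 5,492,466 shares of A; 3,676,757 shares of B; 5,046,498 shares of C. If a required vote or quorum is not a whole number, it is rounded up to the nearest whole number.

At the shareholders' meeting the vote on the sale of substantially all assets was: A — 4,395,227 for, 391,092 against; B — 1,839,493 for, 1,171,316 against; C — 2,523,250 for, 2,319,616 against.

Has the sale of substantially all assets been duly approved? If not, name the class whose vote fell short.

Approved — every class gave the required vote.

A: 4/5 of 5492466 = 4393972.80, rounded up to 4393973; 4,393,973 required, 4,395,227 in favor — approved.
B: a majority of 3676757 is 1838379; 1,838,379 required, 1,839,493 in favor — approved.
C: a majority of 5046498 is 2523250; 2,523,250 required, 2,523,250 in favor — approved.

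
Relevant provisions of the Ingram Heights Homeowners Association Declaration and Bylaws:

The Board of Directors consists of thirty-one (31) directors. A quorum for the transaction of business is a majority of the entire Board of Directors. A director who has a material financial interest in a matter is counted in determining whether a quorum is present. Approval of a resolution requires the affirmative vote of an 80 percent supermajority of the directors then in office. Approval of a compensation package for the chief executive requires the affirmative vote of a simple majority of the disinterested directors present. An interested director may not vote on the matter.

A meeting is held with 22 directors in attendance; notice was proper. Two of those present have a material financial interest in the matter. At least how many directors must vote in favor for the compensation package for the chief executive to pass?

The compensation package for the chief executive requires a majority of the disinterested directors present (22 − 2 = 20).
A majority of 20 is 11.

11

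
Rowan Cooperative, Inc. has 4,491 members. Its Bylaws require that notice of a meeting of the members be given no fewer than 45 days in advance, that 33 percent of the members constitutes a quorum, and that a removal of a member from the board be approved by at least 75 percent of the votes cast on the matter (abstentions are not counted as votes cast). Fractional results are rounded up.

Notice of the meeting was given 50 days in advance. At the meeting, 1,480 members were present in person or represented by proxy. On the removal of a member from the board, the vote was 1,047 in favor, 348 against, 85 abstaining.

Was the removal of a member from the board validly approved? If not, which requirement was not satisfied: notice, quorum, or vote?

Invalid — quorum requirement not satisfied.

Notice: 50 days given; 45 required. Satisfied.
Quorum: 33% of 4,491 = 1,482.03, rounded up to 1,483; 1,480 present. Not satisfied.
Vote: requires three-fourths of the votes cast (1,480 − 85 abstaining = 1,395); 3/4 of 1395 = 1046.25, rounded up to 1047, so 1,047 needed; 1,047 in favor. Satisfied.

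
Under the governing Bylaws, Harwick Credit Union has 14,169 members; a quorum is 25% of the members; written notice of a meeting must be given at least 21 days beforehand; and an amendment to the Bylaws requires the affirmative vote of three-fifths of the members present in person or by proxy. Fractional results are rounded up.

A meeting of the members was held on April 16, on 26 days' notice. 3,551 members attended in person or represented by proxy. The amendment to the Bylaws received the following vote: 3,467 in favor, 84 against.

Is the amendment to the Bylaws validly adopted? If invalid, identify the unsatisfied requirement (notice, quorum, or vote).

Valid — all requirements satisfied.

Notice: 26 days given; 21 required. Satisfied.
Quorum: 25% of 14,169 = 3,542.25, rounded up to 3,543; 3,551 present. Satisfied.
Vote: requires three-fifths of those present (3,551); 3/5 of 3551 = 2130.60, rounded up to 2131, so 2,131 needed; 3,467 in favor. Satisfied.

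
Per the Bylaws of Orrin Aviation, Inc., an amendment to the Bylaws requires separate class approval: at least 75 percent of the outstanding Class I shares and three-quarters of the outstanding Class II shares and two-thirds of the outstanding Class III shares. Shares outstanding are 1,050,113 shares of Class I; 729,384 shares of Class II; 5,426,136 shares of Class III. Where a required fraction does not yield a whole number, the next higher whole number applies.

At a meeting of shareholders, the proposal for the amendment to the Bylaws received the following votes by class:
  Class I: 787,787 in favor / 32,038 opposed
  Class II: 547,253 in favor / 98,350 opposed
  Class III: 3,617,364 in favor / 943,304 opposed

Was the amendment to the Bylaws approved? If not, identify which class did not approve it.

Not approved — the Class III shares did not give the required vote.

Class I: 3/4 of 1050113 = 787584.75, rounded up to 787585; 787,585 required, 787,787 in favor — approved.
Class II: 3/4 of 729384 = 547038; 547,038 required, 547,253 in favor — approved.
Class III: 2/3 of 5426136 = 3617424; 3,617,424 required, 3,617,364 in favor — not approved.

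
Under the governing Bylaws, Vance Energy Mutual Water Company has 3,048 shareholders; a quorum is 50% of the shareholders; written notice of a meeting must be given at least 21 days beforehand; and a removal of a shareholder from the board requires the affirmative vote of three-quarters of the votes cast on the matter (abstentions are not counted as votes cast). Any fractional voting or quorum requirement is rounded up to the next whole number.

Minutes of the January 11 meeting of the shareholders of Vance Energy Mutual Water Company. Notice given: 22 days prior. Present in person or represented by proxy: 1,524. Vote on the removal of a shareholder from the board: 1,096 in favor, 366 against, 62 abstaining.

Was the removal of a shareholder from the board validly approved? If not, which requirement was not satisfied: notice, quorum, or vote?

Invalid — vote requirement not satisfied.

Notice: 22 days given; 21 required. Satisfied.
Quorum: 50% of 3,048 = 1,524; 1,524 present. Satisfied.
Vote: requires three-fourths of the votes cast (1,524 − 62 abstaining = 1,462); 3/4 of 1462 = 1096.50, rounded up to 1097, so 1,097 needed; 1,096 in favor. Not satisfied.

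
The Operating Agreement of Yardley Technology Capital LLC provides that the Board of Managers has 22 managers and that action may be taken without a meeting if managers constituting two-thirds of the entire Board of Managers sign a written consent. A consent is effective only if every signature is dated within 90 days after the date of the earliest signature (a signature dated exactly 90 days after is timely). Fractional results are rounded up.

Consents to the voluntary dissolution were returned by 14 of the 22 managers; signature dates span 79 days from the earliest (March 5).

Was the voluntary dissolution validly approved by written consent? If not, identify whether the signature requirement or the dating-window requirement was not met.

Signatures required: two-thirds of 22 — 2/3 of 22 = 14.67, rounded up to 15, so 15 needed; 14 signed. Insufficient.
Dating window: the latest signature is 79 days after the earliest; the limit is 90 days. Within the window.

Not effective — insufficient signatures.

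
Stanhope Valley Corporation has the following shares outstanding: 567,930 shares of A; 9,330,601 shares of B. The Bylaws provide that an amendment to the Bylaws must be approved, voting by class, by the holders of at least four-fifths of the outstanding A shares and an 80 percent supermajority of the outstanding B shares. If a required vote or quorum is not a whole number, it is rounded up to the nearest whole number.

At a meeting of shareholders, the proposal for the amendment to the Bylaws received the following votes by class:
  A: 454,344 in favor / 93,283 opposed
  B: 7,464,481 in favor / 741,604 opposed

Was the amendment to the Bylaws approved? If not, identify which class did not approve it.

Approved — every class gave the required vote.

A: 4/5 of 567930 = 454344; 454,344 required, 454,344 in favor — approved.
B: 4/5 of 9330601 = 7464480.80, rounded up to 7464481; 7,464,481 required, 7,464,481 in favor — approved.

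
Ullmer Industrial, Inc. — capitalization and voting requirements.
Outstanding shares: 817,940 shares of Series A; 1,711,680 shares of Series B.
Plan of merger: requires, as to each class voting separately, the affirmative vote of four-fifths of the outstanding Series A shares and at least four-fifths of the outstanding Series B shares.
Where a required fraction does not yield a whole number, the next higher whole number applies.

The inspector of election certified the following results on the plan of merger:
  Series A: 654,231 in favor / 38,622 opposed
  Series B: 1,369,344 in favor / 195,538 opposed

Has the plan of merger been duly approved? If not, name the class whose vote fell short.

Series A: 4/5 of 817940 = 654352; 654,352 required, 654,231 in favor — not approved.
Series B: 4/5 of 1711680 = 1369344; 1,369,344 required, 1,369,344 in favor — approved.

Not approved — the Series A shares did not give the required vote.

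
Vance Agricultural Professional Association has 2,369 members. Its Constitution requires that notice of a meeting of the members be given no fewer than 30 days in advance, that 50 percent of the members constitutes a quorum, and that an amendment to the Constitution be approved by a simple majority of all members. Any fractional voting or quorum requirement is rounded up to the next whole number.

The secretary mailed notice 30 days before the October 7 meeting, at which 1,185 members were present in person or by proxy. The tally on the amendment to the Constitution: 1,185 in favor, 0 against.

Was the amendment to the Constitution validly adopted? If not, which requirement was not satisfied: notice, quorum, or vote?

Valid — all requirements satisfied.

Notice: 30 days given; 30 required. Satisfied.
Quorum: 50% of 2,369 = 1,184.50, rounded up to 1,185; 1,185 present. Satisfied.
Vote: requires a majority of all members (2,369); a majority of 2369 is 1185, so 1,185 needed; 1,185 in favor. Satisfied.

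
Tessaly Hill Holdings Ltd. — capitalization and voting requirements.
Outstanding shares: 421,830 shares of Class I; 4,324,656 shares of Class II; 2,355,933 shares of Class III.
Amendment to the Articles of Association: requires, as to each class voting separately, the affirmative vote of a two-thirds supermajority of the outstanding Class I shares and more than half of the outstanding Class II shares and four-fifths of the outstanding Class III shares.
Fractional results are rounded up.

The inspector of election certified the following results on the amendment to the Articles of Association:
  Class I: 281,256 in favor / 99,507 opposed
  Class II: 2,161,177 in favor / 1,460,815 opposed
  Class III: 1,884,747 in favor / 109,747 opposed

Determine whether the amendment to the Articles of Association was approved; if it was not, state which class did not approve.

Class I: 2/3 of 421830 = 281220; 281,220 required, 281,256 in favor — approved.
Class II: a majority of 4324656 is 2162329; 2,162,329 required, 2,161,177 in favor — not approved.
Class III: 4/5 of 2355933 = 1884746.40, rounded up to 1884747; 1,884,747 required, 1,884,747 in favor — approved.

Not approved — the Class II shares did not give the required vote.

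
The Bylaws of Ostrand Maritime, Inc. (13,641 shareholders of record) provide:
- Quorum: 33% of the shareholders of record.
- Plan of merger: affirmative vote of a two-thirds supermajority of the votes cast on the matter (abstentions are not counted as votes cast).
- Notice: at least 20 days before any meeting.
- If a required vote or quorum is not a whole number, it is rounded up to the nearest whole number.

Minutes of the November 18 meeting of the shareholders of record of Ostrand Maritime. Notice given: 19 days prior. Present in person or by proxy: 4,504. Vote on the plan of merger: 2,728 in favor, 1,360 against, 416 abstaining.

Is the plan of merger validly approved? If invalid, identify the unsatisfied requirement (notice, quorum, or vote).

Notice: 19 days given; 20 required. Not satisfied.
Quorum: 33% of 13,641 = 4,501.53, rounded up to 4,502; 4,504 present. Satisfied.
Vote: requires two-thirds of the votes cast (4,504 − 416 abstaining = 4,088); 2/3 of 4088 = 2725.33, rounded up to 2726, so 2,726 needed; 2,728 in favor. Satisfied.

Invalid — notice requirement not satisfied.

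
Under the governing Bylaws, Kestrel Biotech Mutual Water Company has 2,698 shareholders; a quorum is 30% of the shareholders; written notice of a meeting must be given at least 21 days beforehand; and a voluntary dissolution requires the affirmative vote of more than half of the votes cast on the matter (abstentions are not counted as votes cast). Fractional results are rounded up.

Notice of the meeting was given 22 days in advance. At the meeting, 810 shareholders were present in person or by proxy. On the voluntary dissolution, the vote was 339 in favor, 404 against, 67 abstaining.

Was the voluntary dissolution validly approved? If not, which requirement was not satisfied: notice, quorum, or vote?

Notice: 22 days given; 21 required. Satisfied.
Quorum: 30% of 2,698 = 809.40, rounded up to 810; 810 present. Satisfied.
Vote: requires a majority of the votes cast (810 − 67 abstaining = 743); a majority of 743 is 372, so 372 needed; 339 in favor. Not satisfied.

Invalid — vote requirement not satisfied.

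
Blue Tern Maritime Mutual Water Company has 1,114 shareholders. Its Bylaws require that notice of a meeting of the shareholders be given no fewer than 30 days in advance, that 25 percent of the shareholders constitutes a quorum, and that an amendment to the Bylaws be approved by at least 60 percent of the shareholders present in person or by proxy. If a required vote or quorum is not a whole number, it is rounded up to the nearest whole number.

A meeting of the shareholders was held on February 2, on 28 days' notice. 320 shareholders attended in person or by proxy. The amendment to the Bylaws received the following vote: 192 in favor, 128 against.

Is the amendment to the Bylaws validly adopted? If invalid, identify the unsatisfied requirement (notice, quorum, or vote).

Invalid — notice requirement not satisfied.

Notice: 28 days given; 30 required. Not satisfied.
Quorum: 25% of 1,114 = 278.50, rounded up to 279; 320 present. Satisfied.
Vote: requires three-fifths of those present (320); 3/5 of 320 = 192, so 192 needed; 192 in favor. Satisfied.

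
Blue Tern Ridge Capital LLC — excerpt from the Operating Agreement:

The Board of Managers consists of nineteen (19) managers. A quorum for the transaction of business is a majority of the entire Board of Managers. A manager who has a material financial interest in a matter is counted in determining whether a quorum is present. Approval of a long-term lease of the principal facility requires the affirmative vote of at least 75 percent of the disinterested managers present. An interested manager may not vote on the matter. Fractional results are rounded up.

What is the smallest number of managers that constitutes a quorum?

10

A majority of 19 is 10.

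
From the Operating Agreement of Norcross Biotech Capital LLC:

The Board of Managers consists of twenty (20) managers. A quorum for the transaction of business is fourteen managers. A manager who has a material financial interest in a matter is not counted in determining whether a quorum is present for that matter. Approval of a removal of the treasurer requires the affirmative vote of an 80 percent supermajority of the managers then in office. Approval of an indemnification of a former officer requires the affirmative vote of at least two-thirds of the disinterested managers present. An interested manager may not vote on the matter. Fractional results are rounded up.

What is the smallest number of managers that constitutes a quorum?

14

The quorum is fixed at 14.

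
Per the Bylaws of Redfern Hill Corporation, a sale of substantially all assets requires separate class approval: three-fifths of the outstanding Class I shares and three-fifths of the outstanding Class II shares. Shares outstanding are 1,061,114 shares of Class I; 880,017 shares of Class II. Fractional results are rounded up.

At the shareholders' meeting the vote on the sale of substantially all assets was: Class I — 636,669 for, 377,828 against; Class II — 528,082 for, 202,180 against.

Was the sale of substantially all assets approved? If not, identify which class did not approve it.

Class I: 3/5 of 1061114 = 636668.40, rounded up to 636669; 636,669 required, 636,669 in favor — approved.
Class II: 3/5 of 880017 = 528010.20, rounded up to 528011; 528,011 required, 528,082 in favor — approved.

Approved — every class gave the required vote.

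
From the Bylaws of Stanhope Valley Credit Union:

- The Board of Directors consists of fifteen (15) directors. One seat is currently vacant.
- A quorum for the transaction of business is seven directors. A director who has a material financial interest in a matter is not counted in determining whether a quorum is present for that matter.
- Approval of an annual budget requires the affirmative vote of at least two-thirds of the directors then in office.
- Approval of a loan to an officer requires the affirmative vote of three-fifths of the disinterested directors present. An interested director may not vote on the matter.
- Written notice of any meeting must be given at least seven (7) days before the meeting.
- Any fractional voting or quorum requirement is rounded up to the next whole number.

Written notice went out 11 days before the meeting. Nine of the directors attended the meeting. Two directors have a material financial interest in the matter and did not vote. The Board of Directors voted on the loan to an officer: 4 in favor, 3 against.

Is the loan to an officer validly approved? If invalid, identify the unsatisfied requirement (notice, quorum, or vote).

Invalid — vote requirement not satisfied.

Notice: 11 days given; 7 required (11 ≥ 7). Satisfied.
Quorum: 9 present, but the 2 interested directors do not count, leaving 7. Quorum is 7. Satisfied.
Vote: the loan to an officer requires three-fifths of the disinterested directors present (9 − 2 = 7). 3/5 of 7 = 4.20, rounded up to 5, so 5 affirmative votes are needed; 4 voted in favor. Not satisfied.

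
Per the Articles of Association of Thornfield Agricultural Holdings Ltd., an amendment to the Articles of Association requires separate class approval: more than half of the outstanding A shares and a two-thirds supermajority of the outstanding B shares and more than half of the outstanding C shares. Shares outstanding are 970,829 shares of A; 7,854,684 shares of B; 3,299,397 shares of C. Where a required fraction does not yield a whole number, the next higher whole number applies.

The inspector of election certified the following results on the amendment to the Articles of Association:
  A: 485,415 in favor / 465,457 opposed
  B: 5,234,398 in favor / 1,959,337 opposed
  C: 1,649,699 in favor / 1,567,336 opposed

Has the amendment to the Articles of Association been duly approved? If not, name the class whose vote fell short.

A: a majority of 970829 is 485415; 485,415 required, 485,415 in favor — approved.
B: 2/3 of 7854684 = 5236456; 5,236,456 required, 5,234,398 in favor — not approved.
C: a majority of 3299397 is 1649699; 1,649,699 required, 1,649,699 in favor — approved.

Not approved — the B shares did not give the required vote.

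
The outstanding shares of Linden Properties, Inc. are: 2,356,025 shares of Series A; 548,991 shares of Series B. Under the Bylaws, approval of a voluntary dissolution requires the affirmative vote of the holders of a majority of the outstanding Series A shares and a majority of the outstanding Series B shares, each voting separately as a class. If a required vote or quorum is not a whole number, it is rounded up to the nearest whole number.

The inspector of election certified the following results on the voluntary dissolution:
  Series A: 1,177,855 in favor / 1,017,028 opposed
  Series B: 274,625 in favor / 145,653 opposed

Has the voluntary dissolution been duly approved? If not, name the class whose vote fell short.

Series A: a majority of 2356025 is 1178013; 1,178,013 required, 1,177,855 in favor — not approved.
Series B: a majority of 548991 is 274496; 274,496 required, 274,625 in favor — approved.

Not approved — the Series A shares did not give the required vote.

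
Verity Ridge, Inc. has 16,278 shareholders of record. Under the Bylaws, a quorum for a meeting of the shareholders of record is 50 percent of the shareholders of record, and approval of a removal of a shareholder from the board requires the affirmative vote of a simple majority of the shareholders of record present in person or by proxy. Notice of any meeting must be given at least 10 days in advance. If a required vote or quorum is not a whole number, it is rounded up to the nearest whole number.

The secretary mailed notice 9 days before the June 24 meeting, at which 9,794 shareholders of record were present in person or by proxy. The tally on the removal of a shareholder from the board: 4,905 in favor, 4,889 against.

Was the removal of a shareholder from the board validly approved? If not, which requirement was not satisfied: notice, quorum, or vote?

Notice: 9 days given; 10 required. Not satisfied.
Quorum: 50% of 16,278 = 8,139; 9,794 present. Satisfied.
Vote: requires a majority of those present (9,794); a majority of 9794 is 4898, so 4,898 needed; 4,905 in favor. Satisfied.

Invalid — notice requirement not satisfied.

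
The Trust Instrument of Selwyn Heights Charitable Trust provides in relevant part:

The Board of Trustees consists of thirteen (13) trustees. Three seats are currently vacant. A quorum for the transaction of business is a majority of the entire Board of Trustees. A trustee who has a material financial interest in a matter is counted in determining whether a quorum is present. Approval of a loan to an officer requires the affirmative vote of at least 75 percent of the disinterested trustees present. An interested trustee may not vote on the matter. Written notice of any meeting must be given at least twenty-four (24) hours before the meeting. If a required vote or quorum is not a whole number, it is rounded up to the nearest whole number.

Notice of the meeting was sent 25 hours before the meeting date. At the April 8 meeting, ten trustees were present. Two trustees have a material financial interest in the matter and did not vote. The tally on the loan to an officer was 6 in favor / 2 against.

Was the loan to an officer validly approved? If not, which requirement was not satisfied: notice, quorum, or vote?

Notice: 25 hours given; 24 required (25 ≥ 24). Satisfied.
Quorum: 10 present (interested trustees count toward quorum); quorum is 7. Satisfied.
Vote: the loan to an officer requires three-fourths of the disinterested trustees present (10 − 2 = 8). 3/4 of 8 = 6, so 6 affirmative votes are needed; 6 voted in favor. Satisfied.

Valid — all requirements satisfied.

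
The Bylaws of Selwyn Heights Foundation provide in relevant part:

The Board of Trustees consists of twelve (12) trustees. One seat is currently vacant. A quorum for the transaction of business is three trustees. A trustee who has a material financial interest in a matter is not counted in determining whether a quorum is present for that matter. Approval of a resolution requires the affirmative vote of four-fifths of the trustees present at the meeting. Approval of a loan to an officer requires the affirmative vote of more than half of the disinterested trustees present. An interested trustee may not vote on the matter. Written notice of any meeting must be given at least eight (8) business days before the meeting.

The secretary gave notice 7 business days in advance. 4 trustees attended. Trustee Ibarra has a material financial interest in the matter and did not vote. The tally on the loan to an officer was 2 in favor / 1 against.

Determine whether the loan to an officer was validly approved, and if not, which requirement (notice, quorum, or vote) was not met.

Notice: 7 business days given; 8 required (7 < 8). Not satisfied.
Quorum: 4 present, but the 1 interested trustee does not count, leaving 3. Quorum is 3. Satisfied.
Vote: the loan to an officer requires a majority of the disinterested trustees present (4 − 1 = 3). A majority of 3 is 2, so 2 affirmative votes are needed; 2 voted in favor. Satisfied.

Invalid — notice requirement not satisfied.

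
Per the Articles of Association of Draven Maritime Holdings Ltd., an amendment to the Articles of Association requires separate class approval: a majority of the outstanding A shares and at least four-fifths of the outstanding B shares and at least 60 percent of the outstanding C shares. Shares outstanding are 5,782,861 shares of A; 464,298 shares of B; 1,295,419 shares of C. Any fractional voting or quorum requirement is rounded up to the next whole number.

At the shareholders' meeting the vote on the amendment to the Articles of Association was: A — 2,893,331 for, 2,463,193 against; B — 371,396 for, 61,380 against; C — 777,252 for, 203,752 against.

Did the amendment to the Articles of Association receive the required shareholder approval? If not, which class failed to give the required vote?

Not approved — the B shares did not give the required vote.

A: a majority of 5782861 is 2891431; 2,891,431 required, 2,893,331 in favor — approved.
B: 4/5 of 464298 = 371438.40, rounded up to 371439; 371,439 required, 371,396 in favor — not approved.
C: 3/5 of 1295419 = 777251.40, rounded up to 777252; 777,252 required, 777,252 in favor — approved.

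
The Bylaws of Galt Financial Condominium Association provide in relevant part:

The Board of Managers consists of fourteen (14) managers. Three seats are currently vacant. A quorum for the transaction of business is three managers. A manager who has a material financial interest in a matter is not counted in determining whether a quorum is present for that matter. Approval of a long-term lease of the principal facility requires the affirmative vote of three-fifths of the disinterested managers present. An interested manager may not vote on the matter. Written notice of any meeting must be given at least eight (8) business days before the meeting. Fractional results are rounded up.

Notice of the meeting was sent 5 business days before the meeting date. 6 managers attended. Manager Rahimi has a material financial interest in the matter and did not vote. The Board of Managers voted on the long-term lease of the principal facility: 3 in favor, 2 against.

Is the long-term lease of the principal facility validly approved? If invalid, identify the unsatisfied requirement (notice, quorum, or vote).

Notice: 5 business days given; 8 required (5 < 8). Not satisfied.
Quorum: 6 present, but the 1 interested manager does not count, leaving 5. Quorum is 3. Satisfied.
Vote: the long-term lease of the principal facility requires three-fifths of the disinterested managers present (6 − 1 = 5). 3/5 of 5 = 3, so 3 affirmative votes are needed; 3 voted in favor. Satisfied.

Invalid — notice requirement not satisfied.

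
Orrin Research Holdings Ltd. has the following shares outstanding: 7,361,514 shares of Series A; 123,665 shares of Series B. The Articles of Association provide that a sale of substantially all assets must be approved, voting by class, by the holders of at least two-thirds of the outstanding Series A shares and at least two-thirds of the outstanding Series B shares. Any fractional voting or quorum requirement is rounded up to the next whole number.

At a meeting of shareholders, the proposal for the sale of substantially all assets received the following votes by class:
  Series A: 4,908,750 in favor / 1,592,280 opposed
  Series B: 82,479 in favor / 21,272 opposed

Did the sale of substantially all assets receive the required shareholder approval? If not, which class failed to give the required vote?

Series A: 2/3 of 7361514 = 4907676; 4,907,676 required, 4,908,750 in favor — approved.
Series B: 2/3 of 123665 = 82443.33, rounded up to 82444; 82,444 required, 82,479 in favor — approved.

Approved — every class gave the required vote.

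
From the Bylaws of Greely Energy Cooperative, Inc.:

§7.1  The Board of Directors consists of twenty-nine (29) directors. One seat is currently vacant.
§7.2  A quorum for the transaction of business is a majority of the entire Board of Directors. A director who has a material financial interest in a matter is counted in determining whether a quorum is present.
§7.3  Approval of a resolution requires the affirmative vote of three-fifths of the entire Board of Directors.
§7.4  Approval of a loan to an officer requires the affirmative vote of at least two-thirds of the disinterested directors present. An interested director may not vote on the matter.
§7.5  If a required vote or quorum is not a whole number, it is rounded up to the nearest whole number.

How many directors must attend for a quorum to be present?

A majority of 29 is 15.

15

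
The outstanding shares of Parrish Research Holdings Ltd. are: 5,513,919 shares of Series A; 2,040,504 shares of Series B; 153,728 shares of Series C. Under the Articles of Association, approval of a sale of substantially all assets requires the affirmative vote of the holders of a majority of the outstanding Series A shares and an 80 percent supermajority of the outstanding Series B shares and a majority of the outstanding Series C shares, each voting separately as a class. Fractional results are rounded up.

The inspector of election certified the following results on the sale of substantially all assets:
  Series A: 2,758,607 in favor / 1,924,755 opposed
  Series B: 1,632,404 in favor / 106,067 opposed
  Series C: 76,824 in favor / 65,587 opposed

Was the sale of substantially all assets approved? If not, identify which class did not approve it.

Not approved — the Series C shares did not give the required vote.

Series A: a majority of 5513919 is 2756960; 2,756,960 required, 2,758,607 in favor — approved.
Series B: 4/5 of 2040504 = 1632403.20, rounded up to 1632404; 1,632,404 required, 1,632,404 in favor — approved.
Series C: a majority of 153728 is 76865; 76,865 required, 76,824 in favor — not approved.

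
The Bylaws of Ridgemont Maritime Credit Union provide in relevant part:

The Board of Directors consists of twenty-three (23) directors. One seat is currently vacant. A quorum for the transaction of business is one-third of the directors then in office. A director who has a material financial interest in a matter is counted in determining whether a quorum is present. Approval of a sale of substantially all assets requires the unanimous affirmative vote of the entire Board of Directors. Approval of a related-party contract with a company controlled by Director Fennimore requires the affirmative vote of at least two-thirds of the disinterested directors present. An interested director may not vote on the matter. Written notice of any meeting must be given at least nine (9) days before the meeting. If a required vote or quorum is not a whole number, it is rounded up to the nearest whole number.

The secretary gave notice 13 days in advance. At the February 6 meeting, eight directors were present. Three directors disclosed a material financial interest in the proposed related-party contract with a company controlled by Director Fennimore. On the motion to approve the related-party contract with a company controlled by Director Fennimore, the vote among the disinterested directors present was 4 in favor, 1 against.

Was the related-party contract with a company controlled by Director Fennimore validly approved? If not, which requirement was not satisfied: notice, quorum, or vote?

Notice: 13 days given; 9 required (13 ≥ 9). Satisfied.
Quorum: 8 present (interested directors count toward quorum); quorum is 8. Satisfied.
Vote: the related-party contract with a company controlled by Director Fennimore requires two-thirds of the disinterested directors present (8 − 3 = 5). 2/3 of 5 = 3.33, rounded up to 4, so 4 affirmative votes are needed; 4 voted in favor. Satisfied.

Valid — all requirements satisfied.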